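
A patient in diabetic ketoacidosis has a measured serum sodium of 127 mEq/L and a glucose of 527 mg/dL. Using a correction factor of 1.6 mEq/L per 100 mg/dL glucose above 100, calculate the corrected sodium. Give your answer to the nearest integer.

134 mEq/L

Corrected Na = measured Na + 1.6 · (glucose − 100)/100
= 127 + 1.6 · (527 − 100)/100
= 127 + 6.8
= 133.8 mEq/L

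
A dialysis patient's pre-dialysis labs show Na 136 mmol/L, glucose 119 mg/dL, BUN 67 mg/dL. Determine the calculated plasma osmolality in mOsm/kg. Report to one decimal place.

302.5 mOsm/kg

Calculated osmolality = 2·Na + glucose/18 + BUN/2.8
= 2·136 + 119/18 + 67/2.8
= 272 + 6.61 + 23.93
= 302.54 mOsm/kg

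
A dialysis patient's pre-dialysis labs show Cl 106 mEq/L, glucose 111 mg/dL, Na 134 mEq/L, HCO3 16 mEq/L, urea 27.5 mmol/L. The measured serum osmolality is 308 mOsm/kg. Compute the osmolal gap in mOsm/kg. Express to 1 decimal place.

Calculated osmolality = 2·Na + glucose/18 + urea
= 2·134 + 111/18 + 27.5
= 268 + 6.17 + 27.50
= 301.67 mOsm/kg ≈ 301.7 mOsm/kg
Osmolar gap = measured − calculated = 308 − 301.7 = 6.3 mOsm/kg

6.3 mOsm/kg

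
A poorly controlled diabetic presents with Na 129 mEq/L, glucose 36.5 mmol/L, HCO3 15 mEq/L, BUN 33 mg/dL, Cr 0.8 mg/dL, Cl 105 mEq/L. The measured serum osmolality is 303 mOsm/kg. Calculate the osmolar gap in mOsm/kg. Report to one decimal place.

Calculated osmolality = 2·Na + glucose + BUN/2.8
= 2·129 + 36.5 + 33/2.8
= 258 + 36.50 + 11.79
= 306.29 mOsm/kg ≈ 306.3 mOsm/kg
Osmolar gap = measured − calculated = 303 − 306.3 = -3.3 mOsm/kg

-3.3 mOsm/kg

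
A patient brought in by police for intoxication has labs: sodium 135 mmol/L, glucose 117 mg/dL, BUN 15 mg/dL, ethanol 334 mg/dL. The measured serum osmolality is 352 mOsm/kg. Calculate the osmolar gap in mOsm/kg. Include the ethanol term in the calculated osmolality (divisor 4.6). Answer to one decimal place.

-2.5 mOsm/kg

Calculated osmolality = 2·Na + glucose/18 + BUN/2.8 + ethanol/4.6
= 2·135 + 117/18 + 15/2.8 + 334/4.6
= 270 + 6.50 + 5.36 + 72.61
= 354.47 mOsm/kg ≈ 354.5 mOsm/kg
Osmolar gap = measured − calculated = 352 − 354.5 = -2.5 mOsm/kg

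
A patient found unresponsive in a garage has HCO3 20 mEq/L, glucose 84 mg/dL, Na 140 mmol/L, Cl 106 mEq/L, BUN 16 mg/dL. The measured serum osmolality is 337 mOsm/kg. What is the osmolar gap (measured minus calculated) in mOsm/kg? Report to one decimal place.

Calculated osmolality = 2·Na + glucose/18 + BUN/2.8
= 2·140 + 84/18 + 16/2.8
= 280 + 4.67 + 5.71
= 290.38 mOsm/kg ≈ 290.4 mOsm/kg
Osmolar gap = measured − calculated = 337 − 290.4 = 46.6 mOsm/kg

46.6 mOsm/kg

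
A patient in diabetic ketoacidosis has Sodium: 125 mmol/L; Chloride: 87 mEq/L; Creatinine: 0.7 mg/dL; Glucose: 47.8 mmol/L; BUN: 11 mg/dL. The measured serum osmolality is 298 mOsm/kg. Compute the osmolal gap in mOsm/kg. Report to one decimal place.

Calculated osmolality = 2·Na + glucose + BUN/2.8
= 2·125 + 47.8 + 11/2.8
= 250 + 47.80 + 3.93
= 301.73 mOsm/kg ≈ 301.7 mOsm/kg
Osmolar gap = measured − calculated = 298 − 301.7 = -3.7 mOsm/kg

-3.7 mOsm/kg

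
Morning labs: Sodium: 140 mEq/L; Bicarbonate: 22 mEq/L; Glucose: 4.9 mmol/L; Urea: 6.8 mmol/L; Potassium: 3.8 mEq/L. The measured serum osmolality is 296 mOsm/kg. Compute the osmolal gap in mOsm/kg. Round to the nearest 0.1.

Calculated osmolality = 2·Na + glucose + urea
= 2·140 + 4.9 + 6.8
= 280 + 4.90 + 6.80
= 291.7 mOsm/kg ≈ 291.7 mOsm/kg
Osmolar gap = measured − calculated = 296 − 291.7 = 4.3 mOsm/kg

4.3 mOsm/kg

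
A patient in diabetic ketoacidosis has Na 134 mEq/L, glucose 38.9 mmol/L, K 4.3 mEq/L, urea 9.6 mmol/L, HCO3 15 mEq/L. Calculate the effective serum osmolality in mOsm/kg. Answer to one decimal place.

306.9 mOsm/kg

Effective osmolality excludes urea (freely permeant across cell membranes):
2·Na + glucose
= 2·134 + 38.9
= 268 + 38.9
= 306.9 mOsm/kg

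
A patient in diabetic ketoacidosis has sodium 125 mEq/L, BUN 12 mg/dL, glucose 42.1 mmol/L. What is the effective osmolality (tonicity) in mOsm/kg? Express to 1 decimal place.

Effective osmolality excludes urea (freely permeant across cell membranes):
2·Na + glucose
= 2·125 + 42.1
= 250 + 42.1
= 292.1 mOsm/kg

292.1 mOsm/kg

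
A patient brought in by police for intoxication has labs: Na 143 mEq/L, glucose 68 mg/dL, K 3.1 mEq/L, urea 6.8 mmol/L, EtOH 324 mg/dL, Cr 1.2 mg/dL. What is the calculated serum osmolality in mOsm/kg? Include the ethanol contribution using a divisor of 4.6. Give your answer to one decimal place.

Calculated osmolality = 2·Na + glucose/18 + urea + ethanol/4.6
= 2·143 + 68/18 + 6.8 + 324/4.6
= 286 + 3.78 + 6.80 + 70.43
= 367.01 mOsm/kg

367.0 mOsm/kg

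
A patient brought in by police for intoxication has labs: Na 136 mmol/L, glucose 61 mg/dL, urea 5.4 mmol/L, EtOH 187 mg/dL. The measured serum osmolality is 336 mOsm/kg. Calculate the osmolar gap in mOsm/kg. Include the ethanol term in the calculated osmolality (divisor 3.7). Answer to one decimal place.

Calculated osmolality = 2·Na + glucose/18 + urea + ethanol/3.7
= 2·136 + 61/18 + 5.4 + 187/3.7
= 272 + 3.39 + 5.40 + 50.54
= 331.33 mOsm/kg ≈ 331.3 mOsm/kg
Osmolar gap = measured − calculated = 336 − 331.3 = 4.7 mOsm/kg

4.7 mOsm/kg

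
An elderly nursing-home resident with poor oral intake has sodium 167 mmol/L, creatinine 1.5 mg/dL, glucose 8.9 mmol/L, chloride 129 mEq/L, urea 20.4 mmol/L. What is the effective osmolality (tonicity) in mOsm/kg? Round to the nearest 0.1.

342.9 mOsm/kg

Effective osmolality excludes urea (freely permeant across cell membranes):
2·Na + glucose
= 2·167 + 8.9
= 334 + 8.9
= 342.9 mOsm/kg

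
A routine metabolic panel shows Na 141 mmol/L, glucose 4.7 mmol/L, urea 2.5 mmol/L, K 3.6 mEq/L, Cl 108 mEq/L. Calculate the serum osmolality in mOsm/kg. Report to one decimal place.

289.2 mOsm/kg

Calculated osmolality = 2·Na + glucose + urea
= 2·141 + 4.7 + 2.5
= 282 + 4.70 + 2.50
= 289.2 mOsm/kg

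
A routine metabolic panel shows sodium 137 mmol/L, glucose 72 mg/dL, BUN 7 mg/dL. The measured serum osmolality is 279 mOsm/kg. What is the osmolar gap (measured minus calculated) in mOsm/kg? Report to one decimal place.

-1.5 mOsm/kg

Calculated osmolality = 2·Na + glucose/18 + BUN/2.8
= 2·137 + 72/18 + 7/2.8
= 274 + 4 + 2.50
= 280.5 mOsm/kg ≈ 280.5 mOsm/kg
Osmolar gap = measured − calculated = 279 − 280.5 = -1.5 mOsm/kg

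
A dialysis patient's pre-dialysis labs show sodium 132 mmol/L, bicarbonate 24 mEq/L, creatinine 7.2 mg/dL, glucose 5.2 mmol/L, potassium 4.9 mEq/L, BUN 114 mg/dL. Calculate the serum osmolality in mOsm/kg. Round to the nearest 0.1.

309.9 mOsm/kg

Calculated osmolality = 2·Na + glucose + BUN/2.8
= 2·132 + 5.2 + 114/2.8
= 264 + 5.20 + 40.71
= 309.91 mOsm/kg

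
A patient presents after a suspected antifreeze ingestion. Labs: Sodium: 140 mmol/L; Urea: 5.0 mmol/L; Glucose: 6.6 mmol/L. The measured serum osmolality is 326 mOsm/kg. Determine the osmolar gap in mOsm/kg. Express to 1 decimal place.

Calculated osmolality = 2·Na + glucose + urea
= 2·140 + 6.6 + 5
= 280 + 6.60 + 5
= 291.6 mOsm/kg ≈ 291.6 mOsm/kg
Osmolar gap = measured − calculated = 326 − 291.6 = 34.4 mOsm/kg

34.4 mOsm/kg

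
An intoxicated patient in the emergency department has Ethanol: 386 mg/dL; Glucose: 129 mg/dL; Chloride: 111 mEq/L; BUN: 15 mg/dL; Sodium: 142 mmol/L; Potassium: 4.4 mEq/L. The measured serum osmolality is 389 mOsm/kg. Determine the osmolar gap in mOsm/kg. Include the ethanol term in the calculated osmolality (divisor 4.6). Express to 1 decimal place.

Calculated osmolality = 2·Na + glucose/18 + BUN/2.8 + ethanol/4.6
= 2·142 + 129/18 + 15/2.8 + 386/4.6
= 284 + 7.17 + 5.36 + 83.91
= 380.44 mOsm/kg ≈ 380.4 mOsm/kg
Osmolar gap = measured − calculated = 389 − 380.4 = 8.6 mOsm/kg

8.6 mOsm/kg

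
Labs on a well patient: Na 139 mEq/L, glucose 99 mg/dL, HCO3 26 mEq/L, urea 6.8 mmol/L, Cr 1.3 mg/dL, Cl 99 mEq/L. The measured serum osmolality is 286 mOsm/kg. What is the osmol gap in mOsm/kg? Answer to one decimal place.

Calculated osmolality = 2·Na + glucose/18 + urea
= 2·139 + 99/18 + 6.8
= 278 + 5.50 + 6.80
= 290.3 mOsm/kg ≈ 290.3 mOsm/kg
Osmolar gap = measured − calculated = 286 − 290.3 = -4.3 mOsm/kg

-4.3 mOsm/kg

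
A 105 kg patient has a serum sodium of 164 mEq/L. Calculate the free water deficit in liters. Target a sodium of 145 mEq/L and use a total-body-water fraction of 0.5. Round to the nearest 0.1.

6.9 L

TBW = 0.5 · 105 = 52.5 L
Free water deficit = TBW · (Na/145 − 1)
= 52.5 · (164/145 − 1)
= 52.5 · 0.131
= 6.88 L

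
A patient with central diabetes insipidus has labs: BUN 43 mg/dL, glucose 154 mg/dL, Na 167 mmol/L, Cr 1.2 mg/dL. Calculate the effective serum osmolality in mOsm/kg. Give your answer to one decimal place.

342.6 mOsm/kg

Effective osmolality excludes urea (freely permeant across cell membranes):
2·Na + glucose/18
= 2·167 + 154/18
= 334 + 8.56
= 342.56 mOsm/kg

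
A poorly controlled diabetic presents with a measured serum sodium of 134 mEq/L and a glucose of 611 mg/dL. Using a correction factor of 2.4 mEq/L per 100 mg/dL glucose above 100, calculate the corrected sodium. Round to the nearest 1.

146 mEq/L

Corrected Na = measured Na + 2.4 · (glucose − 100)/100
= 134 + 2.4 · (611 − 100)/100
= 134 + 12.3
= 146.3 mEq/L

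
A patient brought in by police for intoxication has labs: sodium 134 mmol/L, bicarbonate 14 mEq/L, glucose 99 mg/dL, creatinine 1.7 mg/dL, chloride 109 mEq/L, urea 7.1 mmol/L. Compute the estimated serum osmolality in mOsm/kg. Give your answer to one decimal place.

280.6 mOsm/kg

Calculated osmolality = 2·Na + glucose/18 + urea
= 2·134 + 99/18 + 7.1
= 268 + 5.50 + 7.10
= 280.6 mOsm/kg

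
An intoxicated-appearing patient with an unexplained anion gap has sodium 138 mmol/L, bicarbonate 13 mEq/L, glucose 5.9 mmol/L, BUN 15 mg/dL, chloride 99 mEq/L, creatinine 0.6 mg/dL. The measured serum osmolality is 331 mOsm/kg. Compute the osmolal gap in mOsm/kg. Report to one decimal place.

Calculated osmolality = 2·Na + glucose + BUN/2.8
= 2·138 + 5.9 + 15/2.8
= 276 + 5.90 + 5.36
= 287.26 mOsm/kg ≈ 287.3 mOsm/kg
Osmolar gap = measured − calculated = 331 − 287.3 = 43.7 mOsm/kg

43.7 mOsm/kg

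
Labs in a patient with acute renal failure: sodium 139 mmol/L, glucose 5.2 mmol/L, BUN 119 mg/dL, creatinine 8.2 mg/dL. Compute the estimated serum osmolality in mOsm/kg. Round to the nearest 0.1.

325.7 mOsm/kg

Calculated osmolality = 2·Na + glucose + BUN/2.8
= 2·139 + 5.2 + 119/2.8
= 278 + 5.20 + 42.50
= 325.7 mOsm/kg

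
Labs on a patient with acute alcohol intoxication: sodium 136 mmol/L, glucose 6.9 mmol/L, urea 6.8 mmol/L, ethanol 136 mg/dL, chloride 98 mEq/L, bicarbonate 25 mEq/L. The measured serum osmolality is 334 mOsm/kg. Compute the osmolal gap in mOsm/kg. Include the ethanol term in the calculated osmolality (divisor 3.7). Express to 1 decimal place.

Calculated osmolality = 2·Na + glucose + urea + ethanol/3.7
= 2·136 + 6.9 + 6.8 + 136/3.7
= 272 + 6.90 + 6.80 + 36.76
= 322.46 mOsm/kg ≈ 322.5 mOsm/kg
Osmolar gap = measured − calculated = 334 − 322.5 = 11.5 mOsm/kg

11.5 mOsm/kg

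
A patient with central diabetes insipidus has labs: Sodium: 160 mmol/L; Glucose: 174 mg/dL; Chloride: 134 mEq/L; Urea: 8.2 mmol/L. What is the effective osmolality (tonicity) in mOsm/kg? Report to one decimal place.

329.7 mOsm/kg

Effective osmolality excludes urea (freely permeant across cell membranes):
2·Na + glucose/18
= 2·160 + 174/18
= 320 + 9.67
= 329.67 mOsm/kg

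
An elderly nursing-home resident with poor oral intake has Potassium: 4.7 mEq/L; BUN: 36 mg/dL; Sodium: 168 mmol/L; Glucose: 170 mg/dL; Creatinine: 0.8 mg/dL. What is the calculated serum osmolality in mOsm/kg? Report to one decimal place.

Calculated osmolality = 2·Na + glucose/18 + BUN/2.8
= 2·168 + 170/18 + 36/2.8
= 336 + 9.44 + 12.86
= 358.3 mOsm/kg

358.3 mOsm/kg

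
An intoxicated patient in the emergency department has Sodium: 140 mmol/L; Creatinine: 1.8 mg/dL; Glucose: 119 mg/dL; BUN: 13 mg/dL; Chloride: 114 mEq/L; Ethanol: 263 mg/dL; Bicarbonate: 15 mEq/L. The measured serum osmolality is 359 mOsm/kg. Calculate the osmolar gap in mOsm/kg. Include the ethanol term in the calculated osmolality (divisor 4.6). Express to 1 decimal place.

Calculated osmolality = 2·Na + glucose/18 + BUN/2.8 + ethanol/4.6
= 2·140 + 119/18 + 13/2.8 + 263/4.6
= 280 + 6.61 + 4.64 + 57.17
= 348.42 mOsm/kg ≈ 348.4 mOsm/kg
Osmolar gap = measured − calculated = 359 − 348.4 = 10.6 mOsm/kg

10.6 mOsm/kg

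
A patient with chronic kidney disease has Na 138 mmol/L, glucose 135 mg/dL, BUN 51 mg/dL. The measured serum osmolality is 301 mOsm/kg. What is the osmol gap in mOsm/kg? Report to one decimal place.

-0.7 mOsm/kg

Calculated osmolality = 2·Na + glucose/18 + BUN/2.8
= 2·138 + 135/18 + 51/2.8
= 276 + 7.50 + 18.21
= 301.71 mOsm/kg ≈ 301.7 mOsm/kg
Osmolar gap = measured − calculated = 301 − 301.7 = -0.7 mOsm/kg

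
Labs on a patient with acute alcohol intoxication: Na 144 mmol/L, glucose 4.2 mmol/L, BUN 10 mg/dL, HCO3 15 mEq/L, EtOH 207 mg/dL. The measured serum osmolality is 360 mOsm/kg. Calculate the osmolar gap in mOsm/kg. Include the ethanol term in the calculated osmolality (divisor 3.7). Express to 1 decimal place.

Calculated osmolality = 2·Na + glucose + BUN/2.8 + ethanol/3.7
= 2·144 + 4.2 + 10/2.8 + 207/3.7
= 288 + 4.20 + 3.57 + 55.95
= 351.72 mOsm/kg ≈ 351.7 mOsm/kg
Osmolar gap = measured − calculated = 360 − 351.7 = 8.3 mOsm/kg

8.3 mOsm/kg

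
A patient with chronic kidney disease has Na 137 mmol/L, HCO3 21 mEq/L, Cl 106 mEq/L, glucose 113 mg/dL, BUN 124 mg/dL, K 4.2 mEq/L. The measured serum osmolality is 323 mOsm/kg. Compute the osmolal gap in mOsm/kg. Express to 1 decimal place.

Calculated osmolality = 2·Na + glucose/18 + BUN/2.8
= 2·137 + 113/18 + 124/2.8
= 274 + 6.28 + 44.29
= 324.57 mOsm/kg ≈ 324.6 mOsm/kg
Osmolar gap = measured − calculated = 323 − 324.6 = -1.6 mOsm/kg

-1.6 mOsm/kg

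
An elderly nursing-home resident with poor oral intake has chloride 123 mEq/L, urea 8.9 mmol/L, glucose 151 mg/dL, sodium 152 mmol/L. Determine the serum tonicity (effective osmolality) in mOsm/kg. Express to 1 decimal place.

312.4 mOsm/kg

Effective osmolality excludes urea (freely permeant across cell membranes):
2·Na + glucose/18
= 2·152 + 151/18
= 304 + 8.39
= 312.39 mOsm/kg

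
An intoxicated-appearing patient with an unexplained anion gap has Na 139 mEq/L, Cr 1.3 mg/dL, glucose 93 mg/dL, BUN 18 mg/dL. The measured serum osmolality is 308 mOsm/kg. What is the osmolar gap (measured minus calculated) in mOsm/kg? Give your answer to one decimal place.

Calculated osmolality = 2·Na + glucose/18 + BUN/2.8
= 2·139 + 93/18 + 18/2.8
= 278 + 5.17 + 6.43
= 289.6 mOsm/kg ≈ 289.6 mOsm/kg
Osmolar gap = measured − calculated = 308 − 289.6 = 18.4 mOsm/kg

18.4 mOsm/kg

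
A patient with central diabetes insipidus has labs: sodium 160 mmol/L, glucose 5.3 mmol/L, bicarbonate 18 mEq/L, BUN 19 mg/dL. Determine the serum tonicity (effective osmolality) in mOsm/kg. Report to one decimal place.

325.3 mOsm/kg

Effective osmolality excludes urea (freely permeant across cell membranes):
2·Na + glucose
= 2·160 + 5.3
= 320 + 5.3
= 325.3 mOsm/kg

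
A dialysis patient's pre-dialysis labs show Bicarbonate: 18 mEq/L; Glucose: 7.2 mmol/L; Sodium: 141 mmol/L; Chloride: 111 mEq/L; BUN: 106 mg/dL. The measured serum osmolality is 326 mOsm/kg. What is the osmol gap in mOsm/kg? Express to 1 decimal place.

-1.1 mOsm/kg

Calculated osmolality = 2·Na + glucose + BUN/2.8
= 2·141 + 7.2 + 106/2.8
= 282 + 7.20 + 37.86
= 327.06 mOsm/kg ≈ 327.1 mOsm/kg
Osmolar gap = measured − calculated = 326 − 327.1 = -1.1 mOsm/kg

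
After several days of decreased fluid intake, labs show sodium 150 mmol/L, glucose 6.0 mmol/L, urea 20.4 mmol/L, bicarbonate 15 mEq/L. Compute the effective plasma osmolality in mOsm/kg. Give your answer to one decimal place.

306.0 mOsm/kg

Effective osmolality excludes urea (freely permeant across cell membranes):
2·Na + glucose
= 2·150 + 6
= 300 + 6
= 306 mOsm/kg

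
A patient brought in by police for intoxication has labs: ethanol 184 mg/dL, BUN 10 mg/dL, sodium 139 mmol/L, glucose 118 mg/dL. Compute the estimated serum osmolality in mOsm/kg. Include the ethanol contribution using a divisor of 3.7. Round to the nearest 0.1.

337.9 mOsm/kg

Calculated osmolality = 2·Na + glucose/18 + BUN/2.8 + ethanol/3.7
= 2·139 + 118/18 + 10/2.8 + 184/3.7
= 278 + 6.56 + 3.57 + 49.73
= 337.86 mOsm/kg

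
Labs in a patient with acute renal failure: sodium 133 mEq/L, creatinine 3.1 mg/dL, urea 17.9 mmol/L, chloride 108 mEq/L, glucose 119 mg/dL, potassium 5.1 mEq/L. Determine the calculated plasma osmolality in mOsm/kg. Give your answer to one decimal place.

Calculated osmolality = 2·Na + glucose/18 + urea
= 2·133 + 119/18 + 17.9
= 266 + 6.61 + 17.90
= 290.51 mOsm/kg

290.5 mOsm/kg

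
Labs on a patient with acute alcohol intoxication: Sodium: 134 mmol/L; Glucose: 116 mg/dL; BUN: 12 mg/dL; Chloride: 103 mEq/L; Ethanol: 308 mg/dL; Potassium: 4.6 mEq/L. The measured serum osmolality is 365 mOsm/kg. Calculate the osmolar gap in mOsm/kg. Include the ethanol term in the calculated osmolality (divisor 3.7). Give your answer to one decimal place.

3.0 mOsm/kg

Calculated osmolality = 2·Na + glucose/18 + BUN/2.8 + ethanol/3.7
= 2·134 + 116/18 + 12/2.8 + 308/3.7
= 268 + 6.44 + 4.29 + 83.24
= 361.97 mOsm/kg ≈ 362.0 mOsm/kg
Osmolar gap = measured − calculated = 365 − 362.0 = 3.0 mOsm/kg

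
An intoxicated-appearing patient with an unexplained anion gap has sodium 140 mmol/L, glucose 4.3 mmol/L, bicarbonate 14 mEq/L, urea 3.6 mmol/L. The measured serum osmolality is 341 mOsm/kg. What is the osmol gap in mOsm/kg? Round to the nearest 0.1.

Calculated osmolality = 2·Na + glucose + urea
= 2·140 + 4.3 + 3.6
= 280 + 4.30 + 3.60
= 287.9 mOsm/kg ≈ 287.9 mOsm/kg
Osmolar gap = measured − calculated = 341 − 287.9 = 53.1 mOsm/kg

53.1 mOsm/kg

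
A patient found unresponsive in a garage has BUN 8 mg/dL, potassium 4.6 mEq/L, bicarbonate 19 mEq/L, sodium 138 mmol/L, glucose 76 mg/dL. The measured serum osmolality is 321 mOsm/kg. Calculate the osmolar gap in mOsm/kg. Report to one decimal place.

Calculated osmolality = 2·Na + glucose/18 + BUN/2.8
= 2·138 + 76/18 + 8/2.8
= 276 + 4.22 + 2.86
= 283.08 mOsm/kg ≈ 283.1 mOsm/kg
Osmolar gap = measured − calculated = 321 − 283.1 = 37.9 mOsm/kg

37.9 mOsm/kg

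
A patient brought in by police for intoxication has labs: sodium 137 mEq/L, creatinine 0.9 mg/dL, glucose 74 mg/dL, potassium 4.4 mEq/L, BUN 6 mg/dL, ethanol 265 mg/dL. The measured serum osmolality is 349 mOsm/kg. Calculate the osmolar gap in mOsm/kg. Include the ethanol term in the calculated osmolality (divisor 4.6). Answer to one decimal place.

11.1 mOsm/kg

Calculated osmolality = 2·Na + glucose/18 + BUN/2.8 + ethanol/4.6
= 2·137 + 74/18 + 6/2.8 + 265/4.6
= 274 + 4.11 + 2.14 + 57.61
= 337.86 mOsm/kg ≈ 337.9 mOsm/kg
Osmolar gap = measured − calculated = 349 − 337.9 = 11.1 mOsm/kg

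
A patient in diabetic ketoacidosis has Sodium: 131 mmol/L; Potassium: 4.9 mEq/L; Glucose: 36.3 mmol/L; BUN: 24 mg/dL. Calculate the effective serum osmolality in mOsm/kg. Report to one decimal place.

Effective osmolality excludes urea (freely permeant across cell membranes):
2·Na + glucose
= 2·131 + 36.3
= 262 + 36.3
= 298.3 mOsm/kg

298.3 mOsm/kg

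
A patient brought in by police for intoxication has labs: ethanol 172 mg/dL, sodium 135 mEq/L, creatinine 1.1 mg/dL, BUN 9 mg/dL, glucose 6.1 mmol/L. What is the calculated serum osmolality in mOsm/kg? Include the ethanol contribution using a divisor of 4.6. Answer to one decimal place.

Calculated osmolality = 2·Na + glucose + BUN/2.8 + ethanol/4.6
= 2·135 + 6.1 + 9/2.8 + 172/4.6
= 270 + 6.10 + 3.21 + 37.39
= 316.7 mOsm/kg

316.7 mOsm/kg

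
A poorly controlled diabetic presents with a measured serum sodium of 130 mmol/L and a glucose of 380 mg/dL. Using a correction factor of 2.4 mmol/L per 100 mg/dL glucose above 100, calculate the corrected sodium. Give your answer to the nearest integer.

Corrected Na = measured Na + 2.4 · (glucose − 100)/100
= 130 + 2.4 · (380 − 100)/100
= 130 + 6.7
= 136.7 mmol/L

137 mmol/L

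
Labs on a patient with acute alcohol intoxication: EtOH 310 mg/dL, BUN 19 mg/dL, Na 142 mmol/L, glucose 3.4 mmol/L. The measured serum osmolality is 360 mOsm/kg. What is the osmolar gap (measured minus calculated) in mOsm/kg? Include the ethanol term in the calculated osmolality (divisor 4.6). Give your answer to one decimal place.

-1.6 mOsm/kg

Calculated osmolality = 2·Na + glucose + BUN/2.8 + ethanol/4.6
= 2·142 + 3.4 + 19/2.8 + 310/4.6
= 284 + 3.40 + 6.79 + 67.39
= 361.58 mOsm/kg ≈ 361.6 mOsm/kg
Osmolar gap = measured − calculated = 360 − 361.6 = -1.6 mOsm/kg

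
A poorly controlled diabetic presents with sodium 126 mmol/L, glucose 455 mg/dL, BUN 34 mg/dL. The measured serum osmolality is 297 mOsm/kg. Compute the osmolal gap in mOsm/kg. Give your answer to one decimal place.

Calculated osmolality = 2·Na + glucose/18 + BUN/2.8
= 2·126 + 455/18 + 34/2.8
= 252 + 25.28 + 12.14
= 289.42 mOsm/kg ≈ 289.4 mOsm/kg
Osmolar gap = measured − calculated = 297 − 289.4 = 7.6 mOsm/kg

7.6 mOsm/kg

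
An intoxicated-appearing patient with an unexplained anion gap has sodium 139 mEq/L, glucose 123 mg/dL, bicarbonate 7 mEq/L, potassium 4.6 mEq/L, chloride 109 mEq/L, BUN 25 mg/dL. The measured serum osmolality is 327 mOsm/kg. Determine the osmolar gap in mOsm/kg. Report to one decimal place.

33.2 mOsm/kg

Calculated osmolality = 2·Na + glucose/18 + BUN/2.8
= 2·139 + 123/18 + 25/2.8
= 278 + 6.83 + 8.93
= 293.76 mOsm/kg ≈ 293.8 mOsm/kg
Osmolar gap = measured − calculated = 327 − 293.8 = 33.2 mOsm/kg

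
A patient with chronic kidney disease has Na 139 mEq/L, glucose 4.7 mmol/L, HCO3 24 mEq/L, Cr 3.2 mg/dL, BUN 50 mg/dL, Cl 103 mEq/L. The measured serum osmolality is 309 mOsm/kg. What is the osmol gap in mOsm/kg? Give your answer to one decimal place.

8.4 mOsm/kg

Calculated osmolality = 2·Na + glucose + BUN/2.8
= 2·139 + 4.7 + 50/2.8
= 278 + 4.70 + 17.86
= 300.56 mOsm/kg ≈ 300.6 mOsm/kg
Osmolar gap = measured − calculated = 309 − 300.6 = 8.4 mOsm/kg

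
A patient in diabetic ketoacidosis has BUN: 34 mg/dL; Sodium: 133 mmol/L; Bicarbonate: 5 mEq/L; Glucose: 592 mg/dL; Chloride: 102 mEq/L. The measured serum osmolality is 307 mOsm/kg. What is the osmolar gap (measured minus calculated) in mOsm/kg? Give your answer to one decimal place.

-4.0 mOsm/kg

Calculated osmolality = 2·Na + glucose/18 + BUN/2.8
= 2·133 + 592/18 + 34/2.8
= 266 + 32.89 + 12.14
= 311.03 mOsm/kg ≈ 311.0 mOsm/kg
Osmolar gap = measured − calculated = 307 − 311.0 = -4.0 mOsm/kg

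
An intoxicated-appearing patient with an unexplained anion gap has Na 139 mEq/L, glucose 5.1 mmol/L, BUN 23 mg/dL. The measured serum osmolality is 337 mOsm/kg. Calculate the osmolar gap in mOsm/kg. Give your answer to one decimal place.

Calculated osmolality = 2·Na + glucose + BUN/2.8
= 2·139 + 5.1 + 23/2.8
= 278 + 5.10 + 8.21
= 291.31 mOsm/kg ≈ 291.3 mOsm/kg
Osmolar gap = measured − calculated = 337 − 291.3 = 45.7 mOsm/kg

45.7 mOsm/kg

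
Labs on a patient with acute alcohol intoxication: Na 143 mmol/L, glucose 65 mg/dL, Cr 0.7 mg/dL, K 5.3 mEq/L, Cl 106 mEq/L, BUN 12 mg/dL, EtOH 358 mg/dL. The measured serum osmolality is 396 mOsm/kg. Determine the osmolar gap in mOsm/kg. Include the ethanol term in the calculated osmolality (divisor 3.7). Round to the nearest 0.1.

5.3 mOsm/kg

Calculated osmolality = 2·Na + glucose/18 + BUN/2.8 + ethanol/3.7
= 2·143 + 65/18 + 12/2.8 + 358/3.7
= 286 + 3.61 + 4.29 + 96.76
= 390.66 mOsm/kg ≈ 390.7 mOsm/kg
Osmolar gap = measured − calculated = 396 − 390.7 = 5.3 mOsm/kg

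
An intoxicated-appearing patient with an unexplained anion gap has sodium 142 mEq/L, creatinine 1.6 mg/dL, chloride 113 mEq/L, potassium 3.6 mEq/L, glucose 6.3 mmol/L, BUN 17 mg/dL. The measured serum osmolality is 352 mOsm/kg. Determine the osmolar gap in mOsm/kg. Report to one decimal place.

55.6 mOsm/kg

Calculated osmolality = 2·Na + glucose + BUN/2.8
= 2·142 + 6.3 + 17/2.8
= 284 + 6.30 + 6.07
= 296.37 mOsm/kg ≈ 296.4 mOsm/kg
Osmolar gap = measured − calculated = 352 − 296.4 = 55.6 mOsm/kg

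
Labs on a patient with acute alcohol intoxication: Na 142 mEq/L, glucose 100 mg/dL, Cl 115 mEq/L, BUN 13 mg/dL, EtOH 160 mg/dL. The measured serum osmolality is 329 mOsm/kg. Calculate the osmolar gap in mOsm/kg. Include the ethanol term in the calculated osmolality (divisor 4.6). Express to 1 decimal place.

0.0 mOsm/kg

Calculated osmolality = 2·Na + glucose/18 + BUN/2.8 + ethanol/4.6
= 2·142 + 100/18 + 13/2.8 + 160/4.6
= 284 + 5.56 + 4.64 + 34.78
= 328.98 mOsm/kg ≈ 329.0 mOsm/kg
Osmolar gap = measured − calculated = 329 − 329.0 = 0.0 mOsm/kg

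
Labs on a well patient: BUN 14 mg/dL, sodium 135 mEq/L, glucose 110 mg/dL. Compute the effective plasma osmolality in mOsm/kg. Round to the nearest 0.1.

276.1 mOsm/kg

Effective osmolality excludes urea (freely permeant across cell membranes):
2·Na + glucose/18
= 2·135 + 110/18
= 270 + 6.11
= 276.11 mOsm/kg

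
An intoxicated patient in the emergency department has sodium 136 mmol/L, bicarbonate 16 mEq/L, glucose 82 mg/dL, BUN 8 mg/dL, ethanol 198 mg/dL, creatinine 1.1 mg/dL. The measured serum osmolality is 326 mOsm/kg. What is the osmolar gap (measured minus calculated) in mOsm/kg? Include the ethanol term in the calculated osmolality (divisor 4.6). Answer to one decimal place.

Calculated osmolality = 2·Na + glucose/18 + BUN/2.8 + ethanol/4.6
= 2·136 + 82/18 + 8/2.8 + 198/4.6
= 272 + 4.56 + 2.86 + 43.04
= 322.46 mOsm/kg ≈ 322.5 mOsm/kg
Osmolar gap = measured − calculated = 326 − 322.5 = 3.5 mOsm/kg

3.5 mOsm/kg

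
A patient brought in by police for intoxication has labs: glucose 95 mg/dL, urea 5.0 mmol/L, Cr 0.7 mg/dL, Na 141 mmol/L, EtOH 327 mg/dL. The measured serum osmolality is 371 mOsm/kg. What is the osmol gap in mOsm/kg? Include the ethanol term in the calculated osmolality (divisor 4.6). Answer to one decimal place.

Calculated osmolality = 2·Na + glucose/18 + urea + ethanol/4.6
= 2·141 + 95/18 + 5 + 327/4.6
= 282 + 5.28 + 5 + 71.09
= 363.37 mOsm/kg ≈ 363.4 mOsm/kg
Osmolar gap = measured − calculated = 371 − 363.4 = 7.6 mOsm/kg

7.6 mOsm/kg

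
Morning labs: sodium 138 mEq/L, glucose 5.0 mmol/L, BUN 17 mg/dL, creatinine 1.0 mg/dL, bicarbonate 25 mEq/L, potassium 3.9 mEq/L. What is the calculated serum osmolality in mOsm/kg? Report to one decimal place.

287.1 mOsm/kg

Calculated osmolality = 2·Na + glucose + BUN/2.8
= 2·138 + 5 + 17/2.8
= 276 + 5 + 6.07
= 287.07 mOsm/kg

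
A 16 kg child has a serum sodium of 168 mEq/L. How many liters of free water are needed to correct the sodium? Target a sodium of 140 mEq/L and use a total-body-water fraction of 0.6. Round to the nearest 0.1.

TBW = 0.6 · 16 = 9.6 L
Free water deficit = TBW · (Na/140 − 1)
= 9.6 · (168/140 − 1)
= 9.6 · 0.2
= 1.92 L

1.9 L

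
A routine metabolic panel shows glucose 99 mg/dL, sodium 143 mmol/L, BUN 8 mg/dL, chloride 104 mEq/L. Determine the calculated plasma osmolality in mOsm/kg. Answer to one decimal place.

294.4 mOsm/kg

Calculated osmolality = 2·Na + glucose/18 + BUN/2.8
= 2·143 + 99/18 + 8/2.8
= 286 + 5.50 + 2.86
= 294.36 mOsm/kg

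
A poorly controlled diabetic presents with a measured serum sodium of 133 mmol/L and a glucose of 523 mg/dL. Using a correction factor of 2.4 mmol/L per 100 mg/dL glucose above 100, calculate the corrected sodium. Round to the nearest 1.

143 mmol/L

Corrected Na = measured Na + 2.4 · (glucose − 100)/100
= 133 + 2.4 · (523 − 100)/100
= 133 + 10.2
= 143.2 mmol/L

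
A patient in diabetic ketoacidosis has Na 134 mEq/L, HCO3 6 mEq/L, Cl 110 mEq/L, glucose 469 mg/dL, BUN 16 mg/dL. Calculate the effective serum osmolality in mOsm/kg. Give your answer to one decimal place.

Effective osmolality excludes urea (freely permeant across cell membranes):
2·Na + glucose/18
= 2·134 + 469/18
= 268 + 26.06
= 294.06 mOsm/kg

294.1 mOsm/kg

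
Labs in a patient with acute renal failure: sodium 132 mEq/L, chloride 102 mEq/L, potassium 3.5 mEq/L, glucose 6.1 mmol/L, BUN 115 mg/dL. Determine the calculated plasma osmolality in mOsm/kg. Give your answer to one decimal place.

Calculated osmolality = 2·Na + glucose + BUN/2.8
= 2·132 + 6.1 + 115/2.8
= 264 + 6.10 + 41.07
= 311.17 mOsm/kg

311.2 mOsm/kg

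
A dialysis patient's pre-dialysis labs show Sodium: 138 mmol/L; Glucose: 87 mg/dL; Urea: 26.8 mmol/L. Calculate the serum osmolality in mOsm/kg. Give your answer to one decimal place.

Calculated osmolality = 2·Na + glucose/18 + urea
= 2·138 + 87/18 + 26.8
= 276 + 4.83 + 26.80
= 307.63 mOsm/kg

307.6 mOsm/kg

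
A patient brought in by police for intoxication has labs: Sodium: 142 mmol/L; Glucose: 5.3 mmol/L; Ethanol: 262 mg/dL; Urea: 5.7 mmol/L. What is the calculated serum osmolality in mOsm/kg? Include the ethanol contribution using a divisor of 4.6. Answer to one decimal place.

Calculated osmolality = 2·Na + glucose + urea + ethanol/4.6
= 2·142 + 5.3 + 5.7 + 262/4.6
= 284 + 5.30 + 5.70 + 56.96
= 351.96 mOsm/kg

352.0 mOsm/kg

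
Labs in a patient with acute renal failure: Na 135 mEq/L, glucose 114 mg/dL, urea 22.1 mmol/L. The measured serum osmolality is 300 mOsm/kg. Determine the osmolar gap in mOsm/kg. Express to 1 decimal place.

Calculated osmolality = 2·Na + glucose/18 + urea
= 2·135 + 114/18 + 22.1
= 270 + 6.33 + 22.10
= 298.43 mOsm/kg ≈ 298.4 mOsm/kg
Osmolar gap = measured − calculated = 300 − 298.4 = 1.6 mOsm/kg

1.6 mOsm/kg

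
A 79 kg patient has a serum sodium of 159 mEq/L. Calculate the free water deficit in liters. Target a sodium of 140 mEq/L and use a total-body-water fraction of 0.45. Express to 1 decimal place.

TBW = 0.45 · 79 = 35.55 L
Free water deficit = TBW · (Na/140 − 1)
= 35.55 · (159/140 − 1)
= 35.55 · 0.1357
= 4.82 L

4.8 L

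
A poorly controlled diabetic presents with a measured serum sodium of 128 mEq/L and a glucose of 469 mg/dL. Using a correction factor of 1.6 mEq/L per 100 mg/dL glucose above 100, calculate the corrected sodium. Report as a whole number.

134 mEq/L

Corrected Na = measured Na + 1.6 · (glucose − 100)/100
= 128 + 1.6 · (469 − 100)/100
= 128 + 5.9
= 133.9 mEq/L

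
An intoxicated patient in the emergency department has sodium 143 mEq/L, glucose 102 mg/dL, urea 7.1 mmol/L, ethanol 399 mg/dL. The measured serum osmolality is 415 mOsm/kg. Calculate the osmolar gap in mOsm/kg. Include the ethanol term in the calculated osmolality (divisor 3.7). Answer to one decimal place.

8.4 mOsm/kg

Calculated osmolality = 2·Na + glucose/18 + urea + ethanol/3.7
= 2·143 + 102/18 + 7.1 + 399/3.7
= 286 + 5.67 + 7.10 + 107.84
= 406.61 mOsm/kg ≈ 406.6 mOsm/kg
Osmolar gap = measured − calculated = 415 − 406.6 = 8.4 mOsm/kg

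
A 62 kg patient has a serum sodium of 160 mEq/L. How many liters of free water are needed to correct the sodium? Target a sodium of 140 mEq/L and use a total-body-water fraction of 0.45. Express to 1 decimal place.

TBW = 0.45 · 62 = 27.9 L
Free water deficit = TBW · (Na/140 − 1)
= 27.9 · (160/140 − 1)
= 27.9 · 0.1429
= 3.99 L

4.0 L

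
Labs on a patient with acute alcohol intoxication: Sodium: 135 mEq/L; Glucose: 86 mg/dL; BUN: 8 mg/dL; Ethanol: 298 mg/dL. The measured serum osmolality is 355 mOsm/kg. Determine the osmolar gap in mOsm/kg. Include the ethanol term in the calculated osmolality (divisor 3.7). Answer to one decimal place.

Calculated osmolality = 2·Na + glucose/18 + BUN/2.8 + ethanol/3.7
= 2·135 + 86/18 + 8/2.8 + 298/3.7
= 270 + 4.78 + 2.86 + 80.54
= 358.18 mOsm/kg ≈ 358.2 mOsm/kg
Osmolar gap = measured − calculated = 355 − 358.2 = -3.2 mOsm/kg

-3.2 mOsm/kg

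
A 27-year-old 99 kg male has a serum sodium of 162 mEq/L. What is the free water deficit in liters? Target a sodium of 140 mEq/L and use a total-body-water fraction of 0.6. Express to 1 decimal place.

TBW = 0.6 · 99 = 59.4 L
Free water deficit = TBW · (Na/140 − 1)
= 59.4 · (162/140 − 1)
= 59.4 · 0.1571
= 9.33 L

9.3 L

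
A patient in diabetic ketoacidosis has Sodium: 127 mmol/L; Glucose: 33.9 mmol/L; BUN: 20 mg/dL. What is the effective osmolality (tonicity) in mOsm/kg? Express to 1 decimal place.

287.9 mOsm/kg

Effective osmolality excludes urea (freely permeant across cell membranes):
2·Na + glucose
= 2·127 + 33.9
= 254 + 33.9
= 287.9 mOsm/kg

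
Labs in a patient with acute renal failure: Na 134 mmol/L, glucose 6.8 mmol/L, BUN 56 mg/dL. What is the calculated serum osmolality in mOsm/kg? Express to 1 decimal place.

294.8 mOsm/kg

Calculated osmolality = 2·Na + glucose + BUN/2.8
= 2·134 + 6.8 + 56/2.8
= 268 + 6.80 + 20
= 294.8 mOsm/kg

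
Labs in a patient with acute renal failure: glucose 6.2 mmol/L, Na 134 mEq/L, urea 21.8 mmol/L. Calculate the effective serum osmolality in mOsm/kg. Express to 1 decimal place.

Effective osmolality excludes urea (freely permeant across cell membranes):
2·Na + glucose
= 2·134 + 6.2
= 268 + 6.2
= 274.2 mOsm/kg

274.2 mOsm/kg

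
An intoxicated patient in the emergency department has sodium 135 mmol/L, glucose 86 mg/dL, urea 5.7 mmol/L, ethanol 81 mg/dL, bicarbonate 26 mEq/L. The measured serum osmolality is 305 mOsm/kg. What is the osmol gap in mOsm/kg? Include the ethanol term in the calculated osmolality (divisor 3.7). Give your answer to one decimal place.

2.6 mOsm/kg

Calculated osmolality = 2·Na + glucose/18 + urea + ethanol/3.7
= 2·135 + 86/18 + 5.7 + 81/3.7
= 270 + 4.78 + 5.70 + 21.89
= 302.37 mOsm/kg ≈ 302.4 mOsm/kg
Osmolar gap = measured − calculated = 305 − 302.4 = 2.6 mOsm/kg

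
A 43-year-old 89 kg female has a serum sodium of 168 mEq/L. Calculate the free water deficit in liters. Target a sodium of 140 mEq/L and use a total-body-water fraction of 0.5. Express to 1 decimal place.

TBW = 0.5 · 89 = 44.5 L
Free water deficit = TBW · (Na/140 − 1)
= 44.5 · (168/140 − 1)
= 44.5 · 0.2
= 8.9 L

8.9 L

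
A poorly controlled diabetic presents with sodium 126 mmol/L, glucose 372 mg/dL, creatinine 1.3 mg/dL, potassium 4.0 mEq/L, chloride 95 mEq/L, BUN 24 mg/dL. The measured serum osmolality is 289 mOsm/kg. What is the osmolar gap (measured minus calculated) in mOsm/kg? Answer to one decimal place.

7.8 mOsm/kg

Calculated osmolality = 2·Na + glucose/18 + BUN/2.8
= 2·126 + 372/18 + 24/2.8
= 252 + 20.67 + 8.57
= 281.24 mOsm/kg ≈ 281.2 mOsm/kg
Osmolar gap = measured − calculated = 289 − 281.2 = 7.8 mOsm/kg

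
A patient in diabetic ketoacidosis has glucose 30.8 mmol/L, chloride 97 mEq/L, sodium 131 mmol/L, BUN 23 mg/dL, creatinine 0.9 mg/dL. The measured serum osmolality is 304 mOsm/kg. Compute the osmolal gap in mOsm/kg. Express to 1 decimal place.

3.0 mOsm/kg

Calculated osmolality = 2·Na + glucose + BUN/2.8
= 2·131 + 30.8 + 23/2.8
= 262 + 30.80 + 8.21
= 301.01 mOsm/kg ≈ 301.0 mOsm/kg
Osmolar gap = measured − calculated = 304 − 301.0 = 3.0 mOsm/kg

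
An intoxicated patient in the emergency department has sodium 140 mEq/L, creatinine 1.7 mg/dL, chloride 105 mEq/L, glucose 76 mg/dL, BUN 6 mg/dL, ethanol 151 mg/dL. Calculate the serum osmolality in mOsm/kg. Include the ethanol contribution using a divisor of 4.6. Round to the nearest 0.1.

Calculated osmolality = 2·Na + glucose/18 + BUN/2.8 + ethanol/4.6
= 2·140 + 76/18 + 6/2.8 + 151/4.6
= 280 + 4.22 + 2.14 + 32.83
= 319.19 mOsm/kg

319.2 mOsm/kg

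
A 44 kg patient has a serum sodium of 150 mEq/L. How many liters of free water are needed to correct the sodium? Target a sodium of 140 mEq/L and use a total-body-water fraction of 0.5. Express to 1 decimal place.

TBW = 0.5 · 44 = 22 L
Free water deficit = TBW · (Na/140 − 1)
= 22 · (150/140 − 1)
= 22 · 0.0714
= 1.57 L

1.6 L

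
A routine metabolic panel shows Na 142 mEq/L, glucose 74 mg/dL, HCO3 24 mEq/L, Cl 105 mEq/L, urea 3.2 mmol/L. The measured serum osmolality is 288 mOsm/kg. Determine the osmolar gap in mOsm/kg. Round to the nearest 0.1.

-3.3 mOsm/kg

Calculated osmolality = 2·Na + glucose/18 + urea
= 2·142 + 74/18 + 3.2
= 284 + 4.11 + 3.20
= 291.31 mOsm/kg ≈ 291.3 mOsm/kg
Osmolar gap = measured − calculated = 288 − 291.3 = -3.3 mOsm/kg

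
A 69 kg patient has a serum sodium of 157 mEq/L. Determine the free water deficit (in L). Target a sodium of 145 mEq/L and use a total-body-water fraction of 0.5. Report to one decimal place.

2.9 L

TBW = 0.5 · 69 = 34.5 L
Free water deficit = TBW · (Na/145 − 1)
= 34.5 · (157/145 − 1)
= 34.5 · 0.0828
= 2.86 L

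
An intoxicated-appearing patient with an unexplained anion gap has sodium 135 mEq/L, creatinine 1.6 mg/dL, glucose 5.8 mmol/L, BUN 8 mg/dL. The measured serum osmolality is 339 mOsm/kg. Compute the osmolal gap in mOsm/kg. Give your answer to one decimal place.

60.3 mOsm/kg

Calculated osmolality = 2·Na + glucose + BUN/2.8
= 2·135 + 5.8 + 8/2.8
= 270 + 5.80 + 2.86
= 278.66 mOsm/kg ≈ 278.7 mOsm/kg
Osmolar gap = measured − calculated = 339 − 278.7 = 60.3 mOsm/kg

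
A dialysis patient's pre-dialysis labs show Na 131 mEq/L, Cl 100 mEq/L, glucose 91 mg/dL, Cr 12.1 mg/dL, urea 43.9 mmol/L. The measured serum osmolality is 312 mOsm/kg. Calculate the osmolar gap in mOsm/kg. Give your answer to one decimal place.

1.0 mOsm/kg

Calculated osmolality = 2·Na + glucose/18 + urea
= 2·131 + 91/18 + 43.9
= 262 + 5.06 + 43.90
= 310.96 mOsm/kg ≈ 311.0 mOsm/kg
Osmolar gap = measured − calculated = 312 − 311.0 = 1.0 mOsm/kg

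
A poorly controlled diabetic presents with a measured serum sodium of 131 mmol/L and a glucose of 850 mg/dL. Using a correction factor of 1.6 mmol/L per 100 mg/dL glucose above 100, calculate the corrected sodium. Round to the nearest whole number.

143 mmol/L

Corrected Na = measured Na + 1.6 · (glucose − 100)/100
= 131 + 1.6 · (850 − 100)/100
= 131 + 12
= 143 mmol/L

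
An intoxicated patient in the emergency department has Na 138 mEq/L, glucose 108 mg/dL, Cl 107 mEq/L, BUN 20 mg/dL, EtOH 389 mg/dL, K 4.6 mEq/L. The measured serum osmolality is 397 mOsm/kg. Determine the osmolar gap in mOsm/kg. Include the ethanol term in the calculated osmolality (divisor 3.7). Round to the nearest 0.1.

2.7 mOsm/kg

Calculated osmolality = 2·Na + glucose/18 + BUN/2.8 + ethanol/3.7
= 2·138 + 108/18 + 20/2.8 + 389/3.7
= 276 + 6 + 7.14 + 105.14
= 394.28 mOsm/kg ≈ 394.3 mOsm/kg
Osmolar gap = measured − calculated = 397 − 394.3 = 2.7 mOsm/kg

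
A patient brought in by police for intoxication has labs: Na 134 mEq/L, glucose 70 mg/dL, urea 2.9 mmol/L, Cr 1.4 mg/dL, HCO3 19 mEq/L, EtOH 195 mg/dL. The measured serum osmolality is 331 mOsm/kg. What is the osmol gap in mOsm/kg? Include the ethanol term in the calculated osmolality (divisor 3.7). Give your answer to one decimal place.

3.5 mOsm/kg

Calculated osmolality = 2·Na + glucose/18 + urea + ethanol/3.7
= 2·134 + 70/18 + 2.9 + 195/3.7
= 268 + 3.89 + 2.90 + 52.70
= 327.49 mOsm/kg ≈ 327.5 mOsm/kg
Osmolar gap = measured − calculated = 331 − 327.5 = 3.5 mOsm/kg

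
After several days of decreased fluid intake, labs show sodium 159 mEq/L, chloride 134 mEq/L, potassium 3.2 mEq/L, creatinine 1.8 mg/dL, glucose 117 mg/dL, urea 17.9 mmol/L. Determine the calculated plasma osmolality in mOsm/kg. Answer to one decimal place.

342.4 mOsm/kg

Calculated osmolality = 2·Na + glucose/18 + urea
= 2·159 + 117/18 + 17.9
= 318 + 6.50 + 17.90
= 342.4 mOsm/kg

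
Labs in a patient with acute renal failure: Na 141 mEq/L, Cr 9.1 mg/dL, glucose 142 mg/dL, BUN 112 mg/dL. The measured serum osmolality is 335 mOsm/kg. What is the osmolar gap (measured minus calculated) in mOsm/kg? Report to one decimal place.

Calculated osmolality = 2·Na + glucose/18 + BUN/2.8
= 2·141 + 142/18 + 112/2.8
= 282 + 7.89 + 40
= 329.89 mOsm/kg ≈ 329.9 mOsm/kg
Osmolar gap = measured − calculated = 335 − 329.9 = 5.1 mOsm/kg

5.1 mOsm/kg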